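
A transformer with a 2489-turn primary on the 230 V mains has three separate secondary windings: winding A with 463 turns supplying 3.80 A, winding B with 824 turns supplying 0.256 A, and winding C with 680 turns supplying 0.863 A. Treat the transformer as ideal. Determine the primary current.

I_p ≈ 1.03 A

V_A = 230 × 463/2489 = 42.784 V; V_B = 230 × 824/2489 = 76.143 V; V_C = 230 × 680/2489 = 62.836 V.
P_out = V_A I_A + V_B I_B + V_C I_C = 42.784×3.80 + 76.143×0.256 + 62.836×0.863 = 162.58 + 19.493 + 54.228 = 236.30 W.
Ideal ⇒ P_in = P_out, so I_p = P_out/V_p = 236.30/230 = 1.03 A.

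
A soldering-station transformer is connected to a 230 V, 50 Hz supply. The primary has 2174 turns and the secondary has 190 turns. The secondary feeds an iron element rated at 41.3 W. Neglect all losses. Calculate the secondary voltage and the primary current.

V_s ≈ 20.1 V, I_p ≈ 0.180 A

V_s = V_p × N_s/N_p = 230 × 190/2174 = 20.101 V.
I_s = P/V_s = 41.3/20.101 = 2.0546 A.
I_p = I_s × N_s/N_p = 2.0546 × 190/2174 = 0.180 A.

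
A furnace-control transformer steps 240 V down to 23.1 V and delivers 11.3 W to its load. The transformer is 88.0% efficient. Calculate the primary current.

I_p ≈ 0.0535 A

P_in = P_out/η = 11.3/0.880 = 12.841 W.
I_p = P_in/V_p = 12.841/240 = 0.0535 A.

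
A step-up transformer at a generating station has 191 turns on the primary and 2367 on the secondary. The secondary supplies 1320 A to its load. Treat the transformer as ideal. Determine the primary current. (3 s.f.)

I_p ≈ 16400 A

For an ideal transformer I_p/I_s = N_s/N_p, so I_p = 1320 × 2367/191 = 16400 A.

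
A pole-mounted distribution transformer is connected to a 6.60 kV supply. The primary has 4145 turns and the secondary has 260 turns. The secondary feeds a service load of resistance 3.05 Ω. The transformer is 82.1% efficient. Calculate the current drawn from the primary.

I_p ≈ 10.4 A

V_s = 6600 × 260/4145 = 413.99 V.
I_s = V_s/R = 413.99/3.05 = 135.74 A.
P_out = V_s I_s = 413.99 × 135.74 = 56193 W.
P_in = P_out/η = 56193/0.821 = 68445 W.
I_p = P_in/V_p = 68445/6600 = 10.4 A.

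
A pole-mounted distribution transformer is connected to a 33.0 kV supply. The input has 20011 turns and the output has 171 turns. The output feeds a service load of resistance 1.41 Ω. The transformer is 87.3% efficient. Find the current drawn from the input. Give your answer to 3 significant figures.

I_in ≈ 1.96 A

V_out = 33000 × 171/20011 = 281.99 V.
I_out = V_out/R = 281.99/1.41 = 200.00 A.
P_out = V_out I_out = 281.99 × 200.00 = 56398 W.
P_in = P_out/η = 56398/0.873 = 64602 W.
I_in = P_in/V_in = 64602/33000 = 1.96 A.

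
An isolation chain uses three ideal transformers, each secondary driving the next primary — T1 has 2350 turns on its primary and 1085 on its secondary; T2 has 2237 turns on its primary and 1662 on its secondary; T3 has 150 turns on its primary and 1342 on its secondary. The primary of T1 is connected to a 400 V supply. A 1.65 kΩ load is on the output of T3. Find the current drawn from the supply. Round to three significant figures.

I_supply ≈ 2.28 A

Secondary of T1: V = 400.00 × 1085/2350 = 184.68 V.
Secondary of T2: V = 184.68 × 1662/2237 = 137.21 V.
Secondary of T3: V = 137.21 × 1342/150 = 1227.6 V.
I_load = 1227.6/1650 = 0.74399 A, so P_out = 1227.6 × 0.74399 = 913.30 W.
All ideal ⇒ P_in = P_out, so I_supply = 913.30/400 = 2.28 A.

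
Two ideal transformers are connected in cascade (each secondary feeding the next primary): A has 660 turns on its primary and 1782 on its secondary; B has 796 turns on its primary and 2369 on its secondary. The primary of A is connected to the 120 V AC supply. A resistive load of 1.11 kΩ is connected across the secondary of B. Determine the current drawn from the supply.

I_supply ≈ 6.98 A

Secondary of A: V = 120.00 × 1782/660 = 324.00 V.
Secondary of B: V = 324.00 × 2369/796 = 964.27 V.
I_load = 964.27/1110 = 0.86871 A, so P_out = 964.27 × 0.86871 = 837.67 W.
All ideal ⇒ P_in = P_out, so I_supply = 837.67/120 = 6.98 A.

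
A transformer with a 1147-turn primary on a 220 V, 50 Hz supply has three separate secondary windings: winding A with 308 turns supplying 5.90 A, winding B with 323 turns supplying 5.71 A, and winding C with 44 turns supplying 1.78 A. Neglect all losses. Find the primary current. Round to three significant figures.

I_p ≈ 3.26 A

V_A = 220 × 308/1147 = 59.076 V; V_B = 220 × 323/1147 = 61.953 V; V_C = 220 × 44/1147 = 8.4394 V.
P_out = V_A I_A + V_B I_B + V_C I_C = 59.076×5.90 + 61.953×5.71 + 8.4394×1.78 = 348.55 + 353.75 + 15.022 = 717.32 W.
Ideal ⇒ P_in = P_out, so I_p = P_out/V_p = 717.32/220 = 3.26 A.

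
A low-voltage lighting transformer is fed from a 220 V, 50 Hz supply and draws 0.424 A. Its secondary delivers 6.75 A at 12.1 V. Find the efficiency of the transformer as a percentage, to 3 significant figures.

P_in = 220 × 0.424 = 93.2800 W.
P_out = 12.1 × 6.75 = 81.6750 W.
η = P_out/P_in = 81.6750/93.2800 = 0.876.

η ≈ 87.6%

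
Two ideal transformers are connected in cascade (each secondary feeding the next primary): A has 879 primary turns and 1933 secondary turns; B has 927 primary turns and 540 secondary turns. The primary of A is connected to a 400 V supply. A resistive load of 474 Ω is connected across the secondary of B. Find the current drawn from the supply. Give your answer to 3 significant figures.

I_supply ≈ 1.38 A

Secondary of A: V = 400.00 × 1933/879 = 879.64 V.
Secondary of B: V = 879.64 × 540/927 = 512.41 V.
I_load = 512.41/474 = 1.0810 A, so P_out = 512.41 × 1.0810 = 553.93 W.
All ideal ⇒ P_in = P_out, so I_supply = 553.93/400 = 1.38 A.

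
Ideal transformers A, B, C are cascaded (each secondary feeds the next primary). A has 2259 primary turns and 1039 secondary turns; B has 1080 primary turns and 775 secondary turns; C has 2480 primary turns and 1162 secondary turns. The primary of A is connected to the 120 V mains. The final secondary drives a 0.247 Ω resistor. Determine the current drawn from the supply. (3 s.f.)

I_supply ≈ 11.6 A

Secondary of A: V = 120.00 × 1039/2259 = 55.193 V.
Secondary of B: V = 55.193 × 775/1080 = 39.606 V.
Secondary of C: V = 39.606 × 1162/2480 = 18.557 V.
I_load = 18.557/0.247 = 75.130 A, so P_out = 18.557 × 75.130 = 1394.2 W.
All ideal ⇒ P_in = P_out, so I_supply = 1394.2/120 = 11.6 A.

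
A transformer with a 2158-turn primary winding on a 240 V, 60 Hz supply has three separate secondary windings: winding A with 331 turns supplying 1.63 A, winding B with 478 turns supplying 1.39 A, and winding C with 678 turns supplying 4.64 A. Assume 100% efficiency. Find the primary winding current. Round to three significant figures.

V_A = 240 × 331/2158 = 36.812 V; V_B = 240 × 478/2158 = 53.160 V; V_C = 240 × 678/2158 = 75.403 V.
P_out = V_A I_A + V_B I_B + V_C I_C = 36.812×1.63 + 53.160×1.39 + 75.403×4.64 = 60.003 + 73.893 + 349.87 = 483.77 W.
Ideal ⇒ P_in = P_out, so I_p = P_out/V_p = 483.77/240 = 2.02 A.

I_p ≈ 2.02 A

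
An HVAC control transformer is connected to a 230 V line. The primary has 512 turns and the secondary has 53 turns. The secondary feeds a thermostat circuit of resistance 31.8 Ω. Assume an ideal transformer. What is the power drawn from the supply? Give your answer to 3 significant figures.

P ≈ 17.8 W

V_s = V_p × N_s/N_p = 230 × 53/512 = 23.809 V.
I_s = V_s/R = 23.809/31.8 = 0.74870 A.
I_p = I_s × N_s/N_p = 0.74870 × 53/512 = 0.077502 A.
P = V_p I_p = 230 × 0.077502 = 17.8 W.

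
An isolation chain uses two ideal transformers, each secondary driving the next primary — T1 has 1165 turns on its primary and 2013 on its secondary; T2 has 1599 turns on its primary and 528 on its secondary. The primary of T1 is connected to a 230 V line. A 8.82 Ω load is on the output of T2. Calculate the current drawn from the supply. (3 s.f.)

Secondary of T1: V = 230.00 × 2013/1165 = 397.42 V.
Secondary of T2: V = 397.42 × 528/1599 = 131.23 V.
I_load = 131.23/8.82 = 14.879 A, so P_out = 131.23 × 14.879 = 1952.5 W.
All ideal ⇒ P_in = P_out, so I_supply = 1952.5/230 = 8.49 A.

I_supply ≈ 8.49 A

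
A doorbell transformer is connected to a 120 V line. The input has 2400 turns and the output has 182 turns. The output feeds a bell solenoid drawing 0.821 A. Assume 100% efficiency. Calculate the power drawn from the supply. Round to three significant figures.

P ≈ 7.47 W

I_in = I_out × N_out/N_in = 0.821 × 182/2400 = 0.062259 A.
P = V_in I_in = 120 × 0.062259 = 7.47 W.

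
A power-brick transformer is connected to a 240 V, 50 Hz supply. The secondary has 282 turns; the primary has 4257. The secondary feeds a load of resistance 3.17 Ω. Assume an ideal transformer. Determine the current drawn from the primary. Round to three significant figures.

I_p ≈ 0.332 A

V_s = V_p × N_s/N_p = 240 × 282/4257 = 15.899 V.
I_s = V_s/R = 15.899/3.17 = 5.0153 A.
For an ideal transformer I_p N_p = I_s N_s, so I_p = 5.0153 × 282/4257 = 0.332 A.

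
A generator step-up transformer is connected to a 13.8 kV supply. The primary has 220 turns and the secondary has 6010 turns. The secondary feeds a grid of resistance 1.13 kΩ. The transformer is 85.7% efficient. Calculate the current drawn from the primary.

V_s = 13800 × 6010/220 = 376990 V.
I_s = V_s/R = 376990/1130 = 333.62 A.
P_out = V_s I_s = 376990 × 333.62 = 1.2577×10^8 W.
P_in = P_out/η = 1.2577×10^8/0.857 = 1.4676×10^8 W.
I_p = P_in/V_p = 1.4676×10^8/13800 = 10600 A.

I_p ≈ 10600 A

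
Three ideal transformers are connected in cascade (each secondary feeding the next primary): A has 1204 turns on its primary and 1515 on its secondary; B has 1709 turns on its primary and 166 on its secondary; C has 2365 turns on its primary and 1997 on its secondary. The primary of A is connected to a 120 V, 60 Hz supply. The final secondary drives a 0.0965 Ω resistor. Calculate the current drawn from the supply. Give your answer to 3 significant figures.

I_supply ≈ 13.2 A

After A: V = 120.00 × 1515/1204 = 151.00 V.
After B: V = 151.00 × 166/1709 = 14.667 V.
After C: V = 14.667 × 1997/2365 = 12.385 V.
I_load = 12.385/0.0965 = 128.34 A, so P_out = 12.385 × 128.34 = 1589.4 W.
All ideal ⇒ P_in = P_out, so I_supply = 1589.4/120 = 13.2 A.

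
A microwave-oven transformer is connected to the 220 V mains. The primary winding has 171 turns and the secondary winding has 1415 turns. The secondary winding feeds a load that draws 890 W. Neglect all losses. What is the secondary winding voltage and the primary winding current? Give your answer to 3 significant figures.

V_s = V_p × N_s/N_p = 220 × 1415/171 = 1820.5 V.
I_s = P/V_s = 890/1820.5 = 0.48889 A.
I_p = I_s × N_s/N_p = 0.48889 × 1415/171 = 4.05 A.

V_s ≈ 1820 V, I_p ≈ 4.05 A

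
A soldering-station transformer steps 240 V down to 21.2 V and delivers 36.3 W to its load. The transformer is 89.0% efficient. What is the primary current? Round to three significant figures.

I_p ≈ 0.170 A

P_in = P_out/η = 36.3/0.890 = 40.787 W.
I_p = P_in/V_p = 40.787/240 = 0.170 A.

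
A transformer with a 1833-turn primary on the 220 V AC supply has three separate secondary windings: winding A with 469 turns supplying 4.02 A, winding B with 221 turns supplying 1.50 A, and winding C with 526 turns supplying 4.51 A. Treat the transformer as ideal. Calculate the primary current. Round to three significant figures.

V_A = 220 × 469/1833 = 56.290 V; V_B = 220 × 221/1833 = 26.525 V; V_C = 220 × 526/1833 = 63.131 V.
P_out = V_A I_A + V_B I_B + V_C I_C = 56.290×4.02 + 26.525×1.50 + 63.131×4.51 = 226.29 + 39.787 + 284.72 = 550.80 W.
Ideal ⇒ P_in = P_out, so I_p = P_out/V_p = 550.80/220 = 2.50 A.

I_p ≈ 2.50 A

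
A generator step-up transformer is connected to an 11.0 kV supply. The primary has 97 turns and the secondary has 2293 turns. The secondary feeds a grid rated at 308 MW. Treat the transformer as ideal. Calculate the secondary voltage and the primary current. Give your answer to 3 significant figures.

V_s = V_p × N_s/N_p = 11000 × 2293/97 = 260030 V.
I_s = P/V_s = 3.08×10^8/260030 = 1184.5 A.
I_p = I_s × N_s/N_p = 1184.5 × 2293/97 = 28000 A.

V_s ≈ 260000 V, I_p ≈ 28000 A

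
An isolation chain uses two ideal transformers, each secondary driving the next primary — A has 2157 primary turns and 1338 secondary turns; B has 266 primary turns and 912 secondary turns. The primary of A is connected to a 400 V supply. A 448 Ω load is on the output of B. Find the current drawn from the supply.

I_supply ≈ 4.04 A

Secondary of A: V = 400.00 × 1338/2157 = 248.12 V.
Secondary of B: V = 248.12 × 912/266 = 850.71 V.
I_load = 850.71/448 = 1.8989 A, so P_out = 850.71 × 1.8989 = 1615.4 W.
All ideal ⇒ P_in = P_out, so I_supply = 1615.4/400 = 4.04 A.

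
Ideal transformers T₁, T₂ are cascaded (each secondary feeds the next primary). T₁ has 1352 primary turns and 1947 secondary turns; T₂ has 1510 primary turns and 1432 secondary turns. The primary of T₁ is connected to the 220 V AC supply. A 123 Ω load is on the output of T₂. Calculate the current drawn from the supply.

I_supply ≈ 3.34 A

After T₁: V = 220.00 × 1947/1352 = 316.82 V.
After T₂: V = 316.82 × 1432/1510 = 300.45 V.
I_load = 300.45/123 = 2.4427 A, so P_out = 300.45 × 2.4427 = 733.92 W.
All ideal ⇒ P_in = P_out, so I_supply = 733.92/220 = 3.34 A.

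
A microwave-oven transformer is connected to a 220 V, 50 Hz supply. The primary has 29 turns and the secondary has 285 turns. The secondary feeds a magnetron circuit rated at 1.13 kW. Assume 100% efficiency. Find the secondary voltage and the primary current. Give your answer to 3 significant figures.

V_s ≈ 2160 V, I_p ≈ 5.14 A

V_s = V_p × N_s/N_p = 220 × 285/29 = 2162.1 V.
I_s = P/V_s = 1130/2162.1 = 0.52265 A.
I_p = I_s × N_s/N_p = 0.52265 × 285/29 = 5.14 A.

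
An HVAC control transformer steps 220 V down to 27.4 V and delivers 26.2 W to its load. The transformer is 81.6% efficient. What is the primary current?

P_in = P_out/η = 26.2/0.816 = 32.108 W.
I_p = P_in/V_p = 32.108/220 = 0.146 A.

I_p ≈ 0.146 A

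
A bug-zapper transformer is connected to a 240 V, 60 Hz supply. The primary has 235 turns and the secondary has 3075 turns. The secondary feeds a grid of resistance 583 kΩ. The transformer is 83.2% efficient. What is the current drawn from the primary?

V_s = 240 × 3075/235 = 3140.4 V.
I_s = V_s/R = 3140.4/583000 = 0.0053867 A.
P_out = V_s I_s = 3140.4 × 0.0053867 = 16.916 W.
P_in = P_out/η = 16.916/0.832 = 20.332 W.
I_p = P_in/V_p = 20.332/240 = 0.0847 A.

I_p ≈ 0.0847 A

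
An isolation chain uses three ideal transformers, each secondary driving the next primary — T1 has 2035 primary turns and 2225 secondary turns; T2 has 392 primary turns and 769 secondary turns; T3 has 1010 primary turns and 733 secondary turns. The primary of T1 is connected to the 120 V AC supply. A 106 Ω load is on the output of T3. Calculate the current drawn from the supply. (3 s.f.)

I_supply ≈ 2.74 A

Secondary of T1: V = 120.00 × 2225/2035 = 131.20 V.
Secondary of T2: V = 131.20 × 769/392 = 257.39 V.
Secondary of T3: V = 257.39 × 733/1010 = 186.80 V.
I_load = 186.80/106 = 1.7622 A, so P_out = 186.80 × 1.7622 = 329.18 W.
All ideal ⇒ P_in = P_out, so I_supply = 329.18/120 = 2.74 A.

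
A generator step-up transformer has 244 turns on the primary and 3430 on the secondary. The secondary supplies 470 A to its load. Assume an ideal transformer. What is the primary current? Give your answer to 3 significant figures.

I_p ≈ 6610 A

For an ideal transformer I_p/I_s = N_s/N_p, so I_p = 470 × 3430/244 = 6610 A.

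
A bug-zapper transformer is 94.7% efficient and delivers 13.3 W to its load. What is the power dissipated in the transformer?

P_in = P_out/η = 13.3/0.947 = 14.0444 W.
P_loss = P_in − P_out = 14.0444 − 13.3 = 0.744 W.

P_loss ≈ 0.744 W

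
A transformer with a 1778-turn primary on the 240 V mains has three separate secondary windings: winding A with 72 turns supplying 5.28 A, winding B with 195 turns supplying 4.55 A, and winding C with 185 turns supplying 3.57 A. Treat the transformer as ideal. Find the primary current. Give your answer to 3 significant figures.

V_A = 240 × 72/1778 = 9.7188 V; V_B = 240 × 195/1778 = 26.322 V; V_C = 240 × 185/1778 = 24.972 V.
P_out = V_A I_A + V_B I_B + V_C I_C = 9.7188×5.28 + 26.322×4.55 + 24.972×3.57 = 51.315 + 119.76 + 89.150 = 260.23 W.
Ideal ⇒ P_in = P_out, so I_p = P_out/V_p = 260.23/240 = 1.08 A.

I_p ≈ 1.08 A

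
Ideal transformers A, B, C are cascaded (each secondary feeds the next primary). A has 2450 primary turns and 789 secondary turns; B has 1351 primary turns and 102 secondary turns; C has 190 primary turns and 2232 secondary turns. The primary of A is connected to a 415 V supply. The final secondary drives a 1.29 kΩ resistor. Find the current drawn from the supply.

Secondary of A: V = 415.00 × 789/2450 = 133.65 V.
Secondary of B: V = 133.65 × 102/1351 = 10.090 V.
Secondary of C: V = 10.090 × 2232/190 = 118.53 V.
I_load = 118.53/1290 = 0.091887 A, so P_out = 118.53 × 0.091887 = 10.892 W.
All ideal ⇒ P_in = P_out, so I_supply = 10.892/415 = 0.0262 A.

I_supply ≈ 0.0262 A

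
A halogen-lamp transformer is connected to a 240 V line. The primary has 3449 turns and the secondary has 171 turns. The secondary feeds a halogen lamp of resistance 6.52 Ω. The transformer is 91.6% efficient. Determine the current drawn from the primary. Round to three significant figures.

I_p ≈ 0.0988 A

V_s = 240 × 171/3449 = 11.899 V.
I_s = V_s/R = 11.899/6.52 = 1.8250 A.
P_out = V_s I_s = 11.899 × 1.8250 = 21.716 W.
P_in = P_out/η = 21.716/0.916 = 23.707 W.
I_p = P_in/V_p = 23.707/240 = 0.0988 A.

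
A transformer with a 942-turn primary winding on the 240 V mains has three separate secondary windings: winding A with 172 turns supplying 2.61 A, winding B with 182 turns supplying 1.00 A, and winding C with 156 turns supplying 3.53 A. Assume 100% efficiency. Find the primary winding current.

V_A = 240 × 172/942 = 43.822 V; V_B = 240 × 182/942 = 46.369 V; V_C = 240 × 156/942 = 39.745 V.
P_out = V_A I_A + V_B I_B + V_C I_C = 43.822×2.61 + 46.369×1.00 + 39.745×3.53 = 114.37 + 46.369 + 140.30 = 301.04 W.
Ideal ⇒ P_in = P_out, so I_p = P_out/V_p = 301.04/240 = 1.25 A.

I_p ≈ 1.25 A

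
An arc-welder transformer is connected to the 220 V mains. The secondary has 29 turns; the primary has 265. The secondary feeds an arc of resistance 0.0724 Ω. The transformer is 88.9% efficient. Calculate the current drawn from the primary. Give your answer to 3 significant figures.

I_p ≈ 40.9 A

V_s = 220 × 29/265 = 24.075 V.
I_s = V_s/R = 24.075/0.0724 = 332.53 A.
P_out = V_s I_s = 24.075 × 332.53 = 8005.9 W.
P_in = P_out/η = 8005.9/0.889 = 9005.5 W.
I_p = P_in/V_p = 9005.5/220 = 40.9 A.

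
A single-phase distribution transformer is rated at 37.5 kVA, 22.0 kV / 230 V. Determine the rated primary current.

I_p ≈ 1.70 A

I_p = S/V_p = 37500/22000 = 1.70 A.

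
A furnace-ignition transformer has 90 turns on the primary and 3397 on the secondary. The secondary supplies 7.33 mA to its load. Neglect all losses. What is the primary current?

For an ideal transformer I_p/I_s = N_s/N_p, so I_p = 0.00733 × 3397/90 = 0.277 A.

I_p ≈ 0.277 A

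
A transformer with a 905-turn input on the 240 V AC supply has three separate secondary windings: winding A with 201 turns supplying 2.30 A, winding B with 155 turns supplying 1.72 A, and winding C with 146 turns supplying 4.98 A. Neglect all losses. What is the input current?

I_in ≈ 1.61 A

V_A = 240 × 201/905 = 53.304 V; V_B = 240 × 155/905 = 41.105 V; V_C = 240 × 146/905 = 38.718 V.
P_out = V_A I_A + V_B I_B + V_C I_C = 53.304×2.30 + 41.105×1.72 + 38.718×4.98 = 122.60 + 70.701 + 192.82 = 386.12 W.
Ideal ⇒ P_in = P_out, so I_in = P_out/V_in = 386.12/240 = 1.61 A.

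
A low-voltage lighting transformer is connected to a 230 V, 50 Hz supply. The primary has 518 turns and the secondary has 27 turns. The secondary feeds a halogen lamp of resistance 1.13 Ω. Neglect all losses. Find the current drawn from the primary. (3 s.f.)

V_s = V_p × N_s/N_p = 230 × 27/518 = 11.988 V.
I_s = V_s/R = 11.988/1.13 = 10.609 A.
For an ideal transformer I_p N_p = I_s N_s, so I_p = 10.609 × 27/518 = 0.553 A.

I_p ≈ 0.553 A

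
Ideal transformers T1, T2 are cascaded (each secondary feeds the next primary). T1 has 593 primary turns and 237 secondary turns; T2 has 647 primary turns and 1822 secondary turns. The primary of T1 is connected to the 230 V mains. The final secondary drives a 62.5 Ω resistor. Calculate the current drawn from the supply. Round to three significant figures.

After T1: V = 230.00 × 237/593 = 91.922 V.
After T2: V = 91.922 × 1822/647 = 258.86 V.
I_load = 258.86/62.5 = 4.1418 A, so P_out = 258.86 × 4.1418 = 1072.1 W.
All ideal ⇒ P_in = P_out, so I_supply = 1072.1/230 = 4.66 A.

I_supply ≈ 4.66 A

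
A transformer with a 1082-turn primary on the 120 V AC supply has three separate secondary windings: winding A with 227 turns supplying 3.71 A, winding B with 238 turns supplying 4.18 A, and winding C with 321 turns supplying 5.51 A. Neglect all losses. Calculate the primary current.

V_A = 120 × 227/1082 = 25.176 V; V_B = 120 × 238/1082 = 26.396 V; V_C = 120 × 321/1082 = 35.601 V.
P_out = V_A I_A + V_B I_B + V_C I_C = 25.176×3.71 + 26.396×4.18 + 35.601×5.51 = 93.401 + 110.33 + 196.16 = 399.90 W.
Ideal ⇒ P_in = P_out, so I_p = P_out/V_p = 399.90/120 = 3.33 A.

I_p ≈ 3.33 A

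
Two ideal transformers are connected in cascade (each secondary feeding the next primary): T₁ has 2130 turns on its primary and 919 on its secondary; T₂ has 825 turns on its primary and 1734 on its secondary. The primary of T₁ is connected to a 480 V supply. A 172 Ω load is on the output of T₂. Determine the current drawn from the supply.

After T₁: V = 480.00 × 919/2130 = 207.10 V.
After T₂: V = 207.10 × 1734/825 = 435.28 V.
I_load = 435.28/172 = 2.5307 A, so P_out = 435.28 × 2.5307 = 1101.6 W.
All ideal ⇒ P_in = P_out, so I_supply = 1101.6/480 = 2.29 A.

I_supply ≈ 2.29 A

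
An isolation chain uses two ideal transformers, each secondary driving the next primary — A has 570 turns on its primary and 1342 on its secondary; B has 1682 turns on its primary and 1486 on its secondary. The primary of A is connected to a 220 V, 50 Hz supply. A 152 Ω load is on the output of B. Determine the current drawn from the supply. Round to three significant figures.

After A: V = 220.00 × 1342/570 = 517.96 V.
After B: V = 517.96 × 1486/1682 = 457.61 V.
I_load = 457.61/152 = 3.0106 A, so P_out = 457.61 × 3.0106 = 1377.7 W.
All ideal ⇒ P_in = P_out, so I_supply = 1377.7/220 = 6.26 A.

I_supply ≈ 6.26 A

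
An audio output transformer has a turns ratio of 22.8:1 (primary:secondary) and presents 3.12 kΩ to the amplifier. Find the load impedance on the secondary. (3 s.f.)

Z_s ≈ 6.00 Ω

Z_s = Z_p/(N_p/N_s)² = 3120/22.8² = 6.00 Ω.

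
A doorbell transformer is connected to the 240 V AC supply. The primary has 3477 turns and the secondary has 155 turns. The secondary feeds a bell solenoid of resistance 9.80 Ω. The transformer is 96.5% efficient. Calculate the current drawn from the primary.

I_p ≈ 0.0504 A

V_s = 240 × 155/3477 = 10.699 V.
I_s = V_s/R = 10.699/9.80 = 1.0917 A.
P_out = V_s I_s = 10.699 × 1.0917 = 11.680 W.
P_in = P_out/η = 11.680/0.965 = 12.104 W.
I_p = P_in/V_p = 12.104/240 = 0.0504 A.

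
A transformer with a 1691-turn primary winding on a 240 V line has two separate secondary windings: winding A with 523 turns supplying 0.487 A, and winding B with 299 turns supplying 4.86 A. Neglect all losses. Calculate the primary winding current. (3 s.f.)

V_A = 240 × 523/1691 = 74.228 V; V_B = 240 × 299/1691 = 42.436 V.
P_out = V_A I_A + V_B I_B = 74.228×0.487 + 42.436×4.86 = 36.149 + 206.24 = 242.39 W.
Ideal ⇒ P_in = P_out, so I_p = P_out/V_p = 242.39/240 = 1.01 A.

I_p ≈ 1.01 A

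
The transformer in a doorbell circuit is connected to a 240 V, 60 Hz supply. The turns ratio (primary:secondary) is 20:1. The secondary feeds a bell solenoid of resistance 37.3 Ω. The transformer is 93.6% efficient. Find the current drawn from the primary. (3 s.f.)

I_p ≈ 0.0172 A

V_s = 240 × 1/20 = 12.000 V.
I_s = V_s/R = 12.000/37.3 = 0.32172 A.
P_out = V_s I_s = 12.000 × 0.32172 = 3.8606 W.
P_in = P_out/η = 3.8606/0.936 = 4.1246 W.
I_p = P_in/V_p = 4.1246/240 = 0.0172 A.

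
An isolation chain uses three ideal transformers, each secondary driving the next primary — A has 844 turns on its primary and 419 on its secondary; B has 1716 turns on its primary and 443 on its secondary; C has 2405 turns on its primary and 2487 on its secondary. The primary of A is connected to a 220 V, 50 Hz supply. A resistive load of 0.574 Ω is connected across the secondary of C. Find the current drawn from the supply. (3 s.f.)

I_supply ≈ 6.73 A

Secondary of A: V = 220.00 × 419/844 = 109.22 V.
Secondary of B: V = 109.22 × 443/1716 = 28.196 V.
Secondary of C: V = 28.196 × 2487/2405 = 29.157 V.
I_load = 29.157/0.574 = 50.796 A, so P_out = 29.157 × 50.796 = 1481.1 W.
All ideal ⇒ P_in = P_out, so I_supply = 1481.1/220 = 6.73 A.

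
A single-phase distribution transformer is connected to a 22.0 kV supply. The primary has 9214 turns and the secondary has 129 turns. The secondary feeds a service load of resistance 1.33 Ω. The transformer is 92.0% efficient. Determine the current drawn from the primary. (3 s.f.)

V_s = 22000 × 129/9214 = 308.01 V.
I_s = V_s/R = 308.01/1.33 = 231.59 A.
P_out = V_s I_s = 308.01 × 231.59 = 71331 W.
P_in = P_out/η = 71331/0.920 = 77533 W.
I_p = P_in/V_p = 77533/22000 = 3.52 A.

I_p ≈ 3.52 A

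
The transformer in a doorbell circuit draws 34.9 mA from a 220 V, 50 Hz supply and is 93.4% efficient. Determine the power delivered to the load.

P_in = V_p I_p = 220 × 0.0349 = 7.6780 W.
P_out = η P_in = 0.934 × 7.6780 = 7.17 W.

P_out ≈ 7.17 W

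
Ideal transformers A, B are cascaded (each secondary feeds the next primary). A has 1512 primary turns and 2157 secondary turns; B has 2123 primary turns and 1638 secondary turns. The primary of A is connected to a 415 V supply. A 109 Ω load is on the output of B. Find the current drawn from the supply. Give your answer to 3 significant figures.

I_supply ≈ 4.61 A

Secondary of A: V = 415.00 × 2157/1512 = 592.03 V.
Secondary of B: V = 592.03 × 1638/2123 = 456.78 V.
I_load = 456.78/109 = 4.1907 A, so P_out = 456.78 × 4.1907 = 1914.2 W.
All ideal ⇒ P_in = P_out, so I_supply = 1914.2/415 = 4.61 A.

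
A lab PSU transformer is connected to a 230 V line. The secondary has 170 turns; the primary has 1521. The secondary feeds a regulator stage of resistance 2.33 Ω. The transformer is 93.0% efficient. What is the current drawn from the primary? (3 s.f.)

I_p ≈ 1.33 A

V_s = 230 × 170/1521 = 25.707 V.
I_s = V_s/R = 25.707/2.33 = 11.033 A.
P_out = V_s I_s = 25.707 × 11.033 = 283.62 W.
P_in = P_out/η = 283.62/0.930 = 304.97 W.
I_p = P_in/V_p = 304.97/230 = 1.33 A.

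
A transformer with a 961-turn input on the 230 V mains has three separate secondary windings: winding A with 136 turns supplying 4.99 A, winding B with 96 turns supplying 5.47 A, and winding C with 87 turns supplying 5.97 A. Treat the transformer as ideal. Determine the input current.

V_A = 230 × 136/961 = 32.549 V; V_B = 230 × 96/961 = 22.976 V; V_C = 230 × 87/961 = 20.822 V.
P_out = V_A I_A + V_B I_B + V_C I_C = 32.549×4.99 + 22.976×5.47 + 20.822×5.97 = 162.42 + 125.68 + 124.31 = 412.41 W.
Ideal ⇒ P_in = P_out, so I_in = P_out/V_in = 412.41/230 = 1.79 A.

I_in ≈ 1.79 A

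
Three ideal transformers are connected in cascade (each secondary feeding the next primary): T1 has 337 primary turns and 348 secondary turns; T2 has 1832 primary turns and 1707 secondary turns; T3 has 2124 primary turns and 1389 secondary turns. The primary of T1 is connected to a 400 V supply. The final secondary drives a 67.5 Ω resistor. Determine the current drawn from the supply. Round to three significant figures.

Secondary of T1: V = 400.00 × 348/337 = 413.06 V.
Secondary of T2: V = 413.06 × 1707/1832 = 384.87 V.
Secondary of T3: V = 384.87 × 1389/2124 = 251.69 V.
I_load = 251.69/67.5 = 3.7287 A, so P_out = 251.69 × 3.7287 = 938.48 W.
All ideal ⇒ P_in = P_out, so I_supply = 938.48/400 = 2.35 A.

I_supply ≈ 2.35 A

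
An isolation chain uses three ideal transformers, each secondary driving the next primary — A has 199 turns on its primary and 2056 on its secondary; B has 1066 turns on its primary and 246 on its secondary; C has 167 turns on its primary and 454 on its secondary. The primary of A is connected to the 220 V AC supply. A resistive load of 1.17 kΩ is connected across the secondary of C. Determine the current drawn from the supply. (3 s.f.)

I_supply ≈ 7.90 A

After A: V = 220.00 × 2056/199 = 2273.0 V.
After B: V = 2273.0 × 246/1066 = 524.53 V.
After C: V = 524.53 × 454/167 = 1426.0 V.
I_load = 1426.0/1170 = 1.2188 A, so P_out = 1426.0 × 1.2188 = 1737.9 W.
All ideal ⇒ P_in = P_out, so I_supply = 1737.9/220 = 7.90 A.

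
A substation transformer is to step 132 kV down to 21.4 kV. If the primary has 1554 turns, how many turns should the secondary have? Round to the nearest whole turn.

N_s/N_p = V_s/V_p, so N_s = 1554 × 21400/132000 = 251.9 ≈ 252 turns.

N_s = 252 turns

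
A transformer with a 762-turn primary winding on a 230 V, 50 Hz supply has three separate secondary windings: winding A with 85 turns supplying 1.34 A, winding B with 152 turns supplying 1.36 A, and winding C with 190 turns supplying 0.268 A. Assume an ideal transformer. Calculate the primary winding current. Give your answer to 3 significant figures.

I_p ≈ 0.488 A

V_A = 230 × 85/762 = 25.656 V; V_B = 230 × 152/762 = 45.879 V; V_C = 230 × 190/762 = 57.349 V.
P_out = V_A I_A + V_B I_B + V_C I_C = 25.656×1.34 + 45.879×1.36 + 57.349×0.268 = 34.379 + 62.396 + 15.370 = 112.14 W.
Ideal ⇒ P_in = P_out, so I_p = P_out/V_p = 112.14/230 = 0.488 A.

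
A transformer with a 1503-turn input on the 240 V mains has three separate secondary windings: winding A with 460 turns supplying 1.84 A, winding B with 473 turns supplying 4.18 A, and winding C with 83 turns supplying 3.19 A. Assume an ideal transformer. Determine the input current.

I_in ≈ 2.05 A

V_A = 240 × 460/1503 = 73.453 V; V_B = 240 × 473/1503 = 75.529 V; V_C = 240 × 83/1503 = 13.253 V.
P_out = V_A I_A + V_B I_B + V_C I_C = 73.453×1.84 + 75.529×4.18 + 13.253×3.19 = 135.15 + 315.71 + 42.279 = 493.14 W.
Ideal ⇒ P_in = P_out, so I_in = P_out/V_in = 493.14/240 = 2.05 A.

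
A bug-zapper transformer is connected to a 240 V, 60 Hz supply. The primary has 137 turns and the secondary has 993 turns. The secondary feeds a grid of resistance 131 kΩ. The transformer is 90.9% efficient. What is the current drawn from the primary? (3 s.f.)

I_p ≈ 0.106 A

V_s = 240 × 993/137 = 1739.6 V.
I_s = V_s/R = 1739.6/131000 = 0.013279 A.
P_out = V_s I_s = 1739.6 × 0.013279 = 23.100 W.
P_in = P_out/η = 23.100/0.909 = 25.412 W.
I_p = P_in/V_p = 25.412/240 = 0.106 A.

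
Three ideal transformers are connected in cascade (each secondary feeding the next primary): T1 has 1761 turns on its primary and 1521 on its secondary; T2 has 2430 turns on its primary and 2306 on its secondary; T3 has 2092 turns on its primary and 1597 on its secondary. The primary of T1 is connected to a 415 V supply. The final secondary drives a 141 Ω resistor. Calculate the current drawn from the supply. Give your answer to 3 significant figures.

After T1: V = 415.00 × 1521/1761 = 358.44 V.
After T2: V = 358.44 × 2306/2430 = 340.15 V.
After T3: V = 340.15 × 1597/2092 = 259.67 V.
I_load = 259.67/141 = 1.8416 A, so P_out = 259.67 × 1.8416 = 478.20 W.
All ideal ⇒ P_in = P_out, so I_supply = 478.20/415 = 1.15 A.

I_supply ≈ 1.15 A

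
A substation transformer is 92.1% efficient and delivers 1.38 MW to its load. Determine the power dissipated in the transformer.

P_in = P_out/η = 1.38×10^6/0.921 = 1.49837×10^6 W.
P_loss = P_in − P_out = 1.49837×10^6 − 1.38×10^6 = 118000 W.

P_loss ≈ 118000 W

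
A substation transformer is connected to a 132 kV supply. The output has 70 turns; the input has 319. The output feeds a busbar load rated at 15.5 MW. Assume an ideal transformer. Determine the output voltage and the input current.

V_out ≈ 29000 V, I_in ≈ 117 A

V_out = V_in × N_out/N_in = 132000 × 70/319 = 28966 V.
I_out = P/V_out = 1.55×10^7/28966 = 535.12 A.
I_in = I_out × N_out/N_in = 535.12 × 70/319 = 117 A.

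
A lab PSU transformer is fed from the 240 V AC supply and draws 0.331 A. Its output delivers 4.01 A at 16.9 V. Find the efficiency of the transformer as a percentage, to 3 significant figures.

η ≈ 85.3%

P_in = 240 × 0.331 = 79.4400 W.
P_out = 16.9 × 4.01 = 67.7690 W.
η = P_out/P_in = 67.7690/79.4400 = 0.853.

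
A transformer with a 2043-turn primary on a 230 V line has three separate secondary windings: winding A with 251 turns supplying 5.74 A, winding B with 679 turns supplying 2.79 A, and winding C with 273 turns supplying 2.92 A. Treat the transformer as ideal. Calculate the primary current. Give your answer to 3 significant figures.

I_p ≈ 2.02 A

V_A = 230 × 251/2043 = 28.257 V; V_B = 230 × 679/2043 = 76.442 V; V_C = 230 × 273/2043 = 30.734 V.
P_out = V_A I_A + V_B I_B + V_C I_C = 28.257×5.74 + 76.442×2.79 + 30.734×2.92 = 162.20 + 213.27 + 89.744 = 465.21 W.
Ideal ⇒ P_in = P_out, so I_p = P_out/V_p = 465.21/230 = 2.02 A.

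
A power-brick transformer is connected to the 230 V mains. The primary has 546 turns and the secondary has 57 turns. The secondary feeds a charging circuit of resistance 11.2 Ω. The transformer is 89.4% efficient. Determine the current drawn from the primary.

I_p ≈ 0.250 A

V_s = 230 × 57/546 = 24.011 V.
I_s = V_s/R = 24.011/11.2 = 2.1438 A.
P_out = V_s I_s = 24.011 × 2.1438 = 51.476 W.
P_in = P_out/η = 51.476/0.894 = 57.579 W.
I_p = P_in/V_p = 57.579/230 = 0.250 A.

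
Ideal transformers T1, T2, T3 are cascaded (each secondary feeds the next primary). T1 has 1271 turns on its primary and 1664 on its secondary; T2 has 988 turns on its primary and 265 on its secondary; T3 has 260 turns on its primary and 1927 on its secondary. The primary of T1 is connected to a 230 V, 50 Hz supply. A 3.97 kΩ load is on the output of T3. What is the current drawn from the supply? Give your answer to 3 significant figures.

I_supply ≈ 0.392 A

Secondary of T1: V = 230.00 × 1664/1271 = 301.12 V.
Secondary of T2: V = 301.12 × 265/988 = 80.765 V.
Secondary of T3: V = 80.765 × 1927/260 = 598.59 V.
I_load = 598.59/3970 = 0.15078 A, so P_out = 598.59 × 0.15078 = 90.256 W.
All ideal ⇒ P_in = P_out, so I_supply = 90.256/230 = 0.392 A.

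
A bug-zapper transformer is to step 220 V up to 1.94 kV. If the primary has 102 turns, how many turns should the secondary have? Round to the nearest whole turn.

N_s = 899 turns

N_s/N_p = V_s/V_p, so N_s = 102 × 1940/220 = 899.5 ≈ 899 turns.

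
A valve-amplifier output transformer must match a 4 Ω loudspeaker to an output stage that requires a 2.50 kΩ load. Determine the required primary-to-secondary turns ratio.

Z_p/Z_s = (N_p/N_s)², so N_p/N_s = √(2500/4) = √625 = 25.0.

N_p/N_s ≈ 25.0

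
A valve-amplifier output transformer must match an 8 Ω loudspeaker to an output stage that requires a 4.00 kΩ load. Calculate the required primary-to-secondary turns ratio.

N_p/N_s ≈ 22.4

Z_p/Z_s = (N_p/N_s)², so N_p/N_s = √(4000/8) = √500 = 22.4.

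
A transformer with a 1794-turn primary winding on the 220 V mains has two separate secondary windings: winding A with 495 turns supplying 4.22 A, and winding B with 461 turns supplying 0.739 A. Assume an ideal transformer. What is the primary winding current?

I_p ≈ 1.35 A

V_A = 220 × 495/1794 = 60.702 V; V_B = 220 × 461/1794 = 56.533 V.
P_out = V_A I_A + V_B I_B = 60.702×4.22 + 56.533×0.739 = 256.16 + 41.778 = 297.94 W.
Ideal ⇒ P_in = P_out, so I_p = P_out/V_p = 297.94/220 = 1.35 A.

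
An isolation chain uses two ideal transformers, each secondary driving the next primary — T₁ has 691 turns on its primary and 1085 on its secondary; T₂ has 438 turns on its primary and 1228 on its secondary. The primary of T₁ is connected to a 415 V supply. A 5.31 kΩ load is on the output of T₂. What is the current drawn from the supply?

After T₁: V = 415.00 × 1085/691 = 651.63 V.
After T₂: V = 651.63 × 1228/438 = 1826.9 V.
I_load = 1826.9/5310 = 0.34406 A, so P_out = 1826.9 × 0.34406 = 628.57 W.
All ideal ⇒ P_in = P_out, so I_supply = 628.57/415 = 1.51 A.

I_supply ≈ 1.51 A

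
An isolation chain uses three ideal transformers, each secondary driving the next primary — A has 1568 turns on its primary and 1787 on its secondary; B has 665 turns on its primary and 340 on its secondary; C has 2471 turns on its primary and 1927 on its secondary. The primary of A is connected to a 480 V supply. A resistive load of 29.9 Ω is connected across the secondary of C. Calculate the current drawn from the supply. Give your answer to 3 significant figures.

I_supply ≈ 3.31 A

Secondary of A: V = 480.00 × 1787/1568 = 547.04 V.
Secondary of B: V = 547.04 × 340/665 = 279.69 V.
Secondary of C: V = 279.69 × 1927/2471 = 218.12 V.
I_load = 218.12/29.9 = 7.2948 A, so P_out = 218.12 × 7.2948 = 1591.1 W.
All ideal ⇒ P_in = P_out, so I_supply = 1591.1/480 = 3.31 A.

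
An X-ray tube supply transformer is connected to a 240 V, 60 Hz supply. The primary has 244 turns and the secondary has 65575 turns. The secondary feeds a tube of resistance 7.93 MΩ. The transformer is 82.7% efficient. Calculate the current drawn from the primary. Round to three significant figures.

I_p ≈ 2.64 A

V_s = 240 × 65575/244 = 64500 V.
I_s = V_s/R = 64500/(7.93×10^6) = 0.0081337 A.
P_out = V_s I_s = 64500 × 0.0081337 = 524.62 W.
P_in = P_out/η = 524.62/0.827 = 634.37 W.
I_p = P_in/V_p = 634.37/240 = 2.64 A.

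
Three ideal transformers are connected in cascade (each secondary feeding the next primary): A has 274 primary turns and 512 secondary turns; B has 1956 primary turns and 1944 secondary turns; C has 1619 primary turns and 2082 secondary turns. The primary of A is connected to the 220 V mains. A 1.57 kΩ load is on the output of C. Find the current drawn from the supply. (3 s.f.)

I_supply ≈ 0.799 A

After A: V = 220.00 × 512/274 = 411.09 V.
After B: V = 411.09 × 1944/1956 = 408.57 V.
After C: V = 408.57 × 2082/1619 = 525.42 V.
I_load = 525.42/1570 = 0.33466 A, so P_out = 525.42 × 0.33466 = 175.84 W.
All ideal ⇒ P_in = P_out, so I_supply = 175.84/220 = 0.799 A.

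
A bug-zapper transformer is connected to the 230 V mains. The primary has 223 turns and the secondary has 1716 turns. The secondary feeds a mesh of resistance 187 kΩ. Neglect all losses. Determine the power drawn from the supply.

P ≈ 16.8 W

V_s = V_p × N_s/N_p = 230 × 1716/223 = 1769.9 V.
I_s = V_s/R = 1769.9/187000 = 0.0094645 A.
I_p = I_s × N_s/N_p = 0.0094645 × 1716/223 = 0.072830 A.
P = V_p I_p = 230 × 0.072830 = 16.8 W.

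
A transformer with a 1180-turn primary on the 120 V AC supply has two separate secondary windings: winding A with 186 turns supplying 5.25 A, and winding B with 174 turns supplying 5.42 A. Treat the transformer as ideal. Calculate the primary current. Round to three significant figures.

I_p ≈ 1.63 A

V_A = 120 × 186/1180 = 18.915 V; V_B = 120 × 174/1180 = 17.695 V.
P_out = V_A I_A + V_B I_B = 18.915×5.25 + 17.695×5.42 = 99.305 + 95.906 = 195.21 W.
Ideal ⇒ P_in = P_out, so I_p = P_out/V_p = 195.21/120 = 1.63 A.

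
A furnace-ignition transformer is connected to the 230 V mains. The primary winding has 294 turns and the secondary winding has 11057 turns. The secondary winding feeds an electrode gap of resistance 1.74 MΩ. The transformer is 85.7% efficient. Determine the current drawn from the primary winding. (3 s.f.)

I_p ≈ 0.218 A

V_s = 230 × 11057/294 = 8650.0 V.
I_s = V_s/R = 8650.0/(1.74×10^6) = 0.0049713 A.
P_out = V_s I_s = 8650.0 × 0.0049713 = 43.002 W.
P_in = P_out/η = 43.002/0.857 = 50.177 W.
I_p = P_in/V_p = 50.177/230 = 0.218 A.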